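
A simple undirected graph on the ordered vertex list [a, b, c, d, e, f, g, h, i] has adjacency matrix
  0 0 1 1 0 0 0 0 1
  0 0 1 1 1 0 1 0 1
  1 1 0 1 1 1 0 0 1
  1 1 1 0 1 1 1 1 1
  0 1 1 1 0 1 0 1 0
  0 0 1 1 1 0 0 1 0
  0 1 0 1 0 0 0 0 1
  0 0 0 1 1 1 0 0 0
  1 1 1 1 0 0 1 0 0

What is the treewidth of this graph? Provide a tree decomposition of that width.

Treewidth 3.
One such decomposition:
Bags: B1 = {c, d, e, f}  B2 = {b, c, d, e}  B3 = {b, c, d, i}  B4 = {b, d, g, i}  B5 = {d, e, f, h}  B6 = {a, c, d, i}
Tree: B1–B2, B2–B3, B3–B4, B1–B5, B3–B6

Each bag holds 4 vertices, so the decomposition has width 3, which upper-bounds the treewidth. On the other hand G contains the 4-clique {b, d, g, i}. A clique must lie in a single bag of any decomposition, so no decomposition can have width below 3. Hence tw(G) = 3 exactly.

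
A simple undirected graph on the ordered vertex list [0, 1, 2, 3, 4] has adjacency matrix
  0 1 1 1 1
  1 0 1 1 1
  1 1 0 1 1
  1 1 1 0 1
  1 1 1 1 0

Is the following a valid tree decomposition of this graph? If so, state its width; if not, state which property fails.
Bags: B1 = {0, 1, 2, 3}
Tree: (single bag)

A tree decomposition must satisfy three properties: every vertex lies in some bag; for every edge, both endpoints lie together in some bag; and for every vertex, the bags containing it form a connected subtree. Here vertex 4 appears in no bag, so the decomposition is invalid.

No — vertex 4 appears in no bag.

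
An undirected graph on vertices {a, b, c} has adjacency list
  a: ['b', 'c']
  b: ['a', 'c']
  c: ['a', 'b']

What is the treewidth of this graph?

A width-2 tree decomposition is:
Bags: B1 = {a, b, c}
Tree: (single bag)
With just one bag of size 3, the width is 3 − 1 = 2, so tw(G) ≤ 2. For the lower bound, the 3 vertices {a, b, c} are pairwise adjacent, and any tree decomposition puts a clique entirely inside one bag — forcing width ≥ 2. The upper and lower bounds meet at 2, so that is the treewidth.

2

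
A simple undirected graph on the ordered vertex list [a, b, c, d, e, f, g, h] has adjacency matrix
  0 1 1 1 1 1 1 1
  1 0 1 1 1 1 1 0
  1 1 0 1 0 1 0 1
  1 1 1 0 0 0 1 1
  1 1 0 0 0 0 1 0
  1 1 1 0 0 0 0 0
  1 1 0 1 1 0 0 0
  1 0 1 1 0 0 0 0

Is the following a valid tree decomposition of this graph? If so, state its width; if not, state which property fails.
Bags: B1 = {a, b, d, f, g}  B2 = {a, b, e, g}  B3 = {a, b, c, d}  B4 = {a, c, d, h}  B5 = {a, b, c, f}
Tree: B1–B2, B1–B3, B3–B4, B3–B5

No — bags containing vertex f are not connected in the tree.

A tree decomposition must satisfy three properties: every vertex lies in some bag; for every edge, both endpoints lie together in some bag; and for every vertex, the bags containing it form a connected subtree. Here bags containing vertex f are not connected in the tree, so the decomposition is invalid.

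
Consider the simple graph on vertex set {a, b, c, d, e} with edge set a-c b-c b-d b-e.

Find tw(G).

1

A width-1 tree decomposition is:
Bags: B1 = {b, d}  B2 = {b, c}  B3 = {b, e}  B4 = {a, c}
Tree: B1–B2, B1–B3, B2–B4
The largest bag has 2 vertices, giving width 1; this decomposition certifies tw(G) ≤ 1. Any graph with an edge has treewidth ≥ 1, and G has the edge b–d. Combining the bounds, tw(G) = 1.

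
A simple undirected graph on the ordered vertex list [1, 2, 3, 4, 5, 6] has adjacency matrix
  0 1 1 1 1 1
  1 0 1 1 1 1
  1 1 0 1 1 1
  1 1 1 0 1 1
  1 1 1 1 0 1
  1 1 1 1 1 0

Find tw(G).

A width-5 tree decomposition is:
Bags: B1 = {1, 2, 3, 4, 5, 6}
Tree: (single bag)
A single bag containing all 6 vertices is trivially a valid decomposition of width 5. For the lower bound, the 6 vertices {1, 2, 3, 4, 5, 6} are pairwise adjacent, and any tree decomposition puts a clique entirely inside one bag — forcing width ≥ 5. Therefore the treewidth is 5.

5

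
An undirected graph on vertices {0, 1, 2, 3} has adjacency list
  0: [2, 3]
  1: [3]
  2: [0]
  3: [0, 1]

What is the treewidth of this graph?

1

A width-1 tree decomposition is:
Bags: B1 = {0, 3}  B2 = {0, 2}  B3 = {1, 3}
Tree: B1–B2, B1–B3
Each bag holds 2 vertices, so the decomposition has width 1, which upper-bounds the treewidth. G has an edge, so its treewidth is at least 1. Therefore the treewidth is 1.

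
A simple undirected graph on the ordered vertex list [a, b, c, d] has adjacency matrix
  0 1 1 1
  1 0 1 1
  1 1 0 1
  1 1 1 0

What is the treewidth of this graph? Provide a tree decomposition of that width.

Treewidth 3.
One such decomposition:
Bags: B1 = {a, b, c, d}
Tree: (single bag)

A single bag containing all 4 vertices is trivially a valid decomposition of width 3. Conversely, {a, b, c, d} is a clique of size 4, and the vertices of any clique must share a bag in every tree decomposition; so some bag has ≥ 4 vertices and tw(G) ≥ 3. The upper and lower bounds meet at 3, so that is the treewidth.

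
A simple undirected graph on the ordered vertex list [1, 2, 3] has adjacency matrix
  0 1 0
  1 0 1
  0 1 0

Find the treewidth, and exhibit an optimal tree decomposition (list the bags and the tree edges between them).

Treewidth 1.
One optimal decomposition is:
Bags: B1 = {1, 2}  B2 = {2, 3}
Tree: B1–B2

The largest bag has 2 vertices, giving width 1; this decomposition certifies tw(G) ≤ 1. Since G has at least one edge (e.g. 1–2), it is not an edgeless graph, so tw(G) ≥ 1. Combining the bounds, tw(G) = 1.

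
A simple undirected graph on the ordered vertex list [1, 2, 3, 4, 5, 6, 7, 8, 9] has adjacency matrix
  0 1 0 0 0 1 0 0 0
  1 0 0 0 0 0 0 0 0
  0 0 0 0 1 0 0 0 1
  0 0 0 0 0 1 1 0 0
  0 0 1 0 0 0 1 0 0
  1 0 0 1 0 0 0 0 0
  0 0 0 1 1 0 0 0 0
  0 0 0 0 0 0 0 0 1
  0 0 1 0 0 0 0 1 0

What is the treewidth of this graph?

A width-1 tree decomposition is:
Bags: B1 = {1, 2}  B2 = {1, 6}  B3 = {4, 6}  B4 = {4, 7}  B5 = {5, 7}  B6 = {3, 5}  B7 = {3, 9}  B8 = {8, 9}
Tree: B1–B2, B2–B3, B3–B4, B4–B5, B5–B6, B6–B7, B7–B8
Each bag holds 2 vertices, so the decomposition has width 1, which upper-bounds the treewidth. Any graph with an edge has treewidth ≥ 1, and G has the edge 2–1. The upper and lower bounds meet at 1, so that is the treewidth.

1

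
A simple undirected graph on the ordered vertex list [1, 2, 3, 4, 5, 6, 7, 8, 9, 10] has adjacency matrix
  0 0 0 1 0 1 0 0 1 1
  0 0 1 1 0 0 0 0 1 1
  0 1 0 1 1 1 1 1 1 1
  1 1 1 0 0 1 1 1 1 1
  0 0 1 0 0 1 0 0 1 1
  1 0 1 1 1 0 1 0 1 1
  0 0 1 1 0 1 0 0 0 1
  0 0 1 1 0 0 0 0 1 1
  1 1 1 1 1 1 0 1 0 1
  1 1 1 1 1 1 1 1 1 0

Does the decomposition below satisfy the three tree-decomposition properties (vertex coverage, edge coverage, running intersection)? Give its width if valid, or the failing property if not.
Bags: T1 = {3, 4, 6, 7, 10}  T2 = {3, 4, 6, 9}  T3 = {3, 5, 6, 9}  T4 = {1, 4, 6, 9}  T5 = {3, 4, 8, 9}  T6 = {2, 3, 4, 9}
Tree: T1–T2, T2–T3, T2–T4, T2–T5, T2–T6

No — edge (10,9) lies in no bag.

A tree decomposition must satisfy three properties: every vertex lies in some bag; for every edge, both endpoints lie together in some bag; and for every vertex, the bags containing it form a connected subtree. Here edge (10,9) lies in no bag, so the decomposition is invalid.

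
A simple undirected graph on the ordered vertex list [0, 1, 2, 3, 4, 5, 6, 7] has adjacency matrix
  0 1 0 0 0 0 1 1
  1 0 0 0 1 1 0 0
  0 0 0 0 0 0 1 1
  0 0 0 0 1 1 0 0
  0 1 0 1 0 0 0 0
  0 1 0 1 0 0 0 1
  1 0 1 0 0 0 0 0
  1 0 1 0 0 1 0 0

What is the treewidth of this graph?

2

A width-2 tree decomposition is:
Bags: B1 = {1, 3, 4}  B2 = {1, 3, 5}  B3 = {0, 1, 5}  B4 = {0, 5, 7}  B5 = {0, 6, 7}  B6 = {2, 6, 7}
Tree: B1–B2, B2–B3, B3–B4, B4–B5, B5–B6
The largest bag has 3 vertices, giving width 2; this decomposition certifies tw(G) ≤ 2. The edges 4–3–5–1–4 form a cycle, so G is not a tree and its treewidth is at least 2. Hence tw(G) = 2 exactly.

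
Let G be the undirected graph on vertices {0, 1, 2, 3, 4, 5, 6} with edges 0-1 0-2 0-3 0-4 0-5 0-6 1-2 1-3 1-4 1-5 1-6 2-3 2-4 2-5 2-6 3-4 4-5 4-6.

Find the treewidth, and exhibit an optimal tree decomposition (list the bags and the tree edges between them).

Treewidth 4.
Bags: B1 = {0, 1, 2, 3, 4}  B2 = {0, 1, 2, 4, 6}  B3 = {0, 1, 2, 4, 5}
Tree: B1–B2, B2–B3

The largest bag has 5 vertices, giving width 4; this decomposition certifies tw(G) ≤ 4. For the lower bound, the 5 vertices {0, 1, 2, 3, 4} are pairwise adjacent, and any tree decomposition puts a clique entirely inside one bag — forcing width ≥ 4. The upper and lower bounds meet at 4, so that is the treewidth.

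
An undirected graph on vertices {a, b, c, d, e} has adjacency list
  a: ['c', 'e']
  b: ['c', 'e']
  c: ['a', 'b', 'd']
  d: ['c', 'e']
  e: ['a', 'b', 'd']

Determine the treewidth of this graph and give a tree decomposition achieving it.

Treewidth 2.
One optimal decomposition is:
Bags: B1 = {a, c, e}  B2 = {b, c, e}  B3 = {c, d, e}
Tree: B1–B2, B2–B3

Each bag holds 3 vertices, so the decomposition has width 2, which upper-bounds the treewidth. Since a–e–b–c–a is a cycle in G, G is not acyclic. Forests are exactly the graphs of treewidth ≤ 1, so tw(G) ≥ 2. Combining the bounds, tw(G) = 2.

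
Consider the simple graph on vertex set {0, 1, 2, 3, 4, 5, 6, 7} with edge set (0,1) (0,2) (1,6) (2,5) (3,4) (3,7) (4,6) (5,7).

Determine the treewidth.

A width-2 tree decomposition is:
Bags: B1 = {0, 1, 6}  B2 = {0, 4, 6}  B3 = {0, 3, 4}  B4 = {0, 3, 7}  B5 = {0, 5, 7}  B6 = {0, 2, 5}
Tree: B1–B2, B2–B3, B3–B4, B4–B5, B5–B6
Each bag holds 3 vertices, so the decomposition has width 2, which upper-bounds the treewidth. Since 0–1–6–4–3–7–5–2–0 is a cycle in G, G is not acyclic. Forests are exactly the graphs of treewidth ≤ 1, so tw(G) ≥ 2. Therefore the treewidth is 2.

2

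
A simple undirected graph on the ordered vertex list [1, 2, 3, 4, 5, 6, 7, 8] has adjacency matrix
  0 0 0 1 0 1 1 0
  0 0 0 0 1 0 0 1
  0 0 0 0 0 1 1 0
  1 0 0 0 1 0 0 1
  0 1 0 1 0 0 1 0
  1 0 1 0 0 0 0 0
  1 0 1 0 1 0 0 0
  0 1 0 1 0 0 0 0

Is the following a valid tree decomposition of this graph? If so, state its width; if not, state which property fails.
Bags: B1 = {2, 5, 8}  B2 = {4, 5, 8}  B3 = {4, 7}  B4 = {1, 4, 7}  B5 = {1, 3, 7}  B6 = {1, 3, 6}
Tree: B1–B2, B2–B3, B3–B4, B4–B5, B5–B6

No — edge (5,7) lies in no bag.

A tree decomposition must satisfy three properties: every vertex lies in some bag; for every edge, both endpoints lie together in some bag; and for every vertex, the bags containing it form a connected subtree. Here edge (5,7) lies in no bag, so the decomposition is invalid.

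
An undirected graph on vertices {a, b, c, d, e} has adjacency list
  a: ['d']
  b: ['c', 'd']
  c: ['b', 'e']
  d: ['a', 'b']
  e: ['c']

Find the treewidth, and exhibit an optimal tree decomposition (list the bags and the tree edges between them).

The largest bag has 2 vertices, giving width 1; this decomposition certifies tw(G) ≤ 1. Any graph with an edge has treewidth ≥ 1, and G has the edge a–d. Hence tw(G) = 1 exactly.

Treewidth 1.
One optimal decomposition is:
Bags: B1 = {a, d}  B2 = {b, d}  B3 = {b, c}  B4 = {c, e}
Tree: B1–B2, B2–B3, B3–B4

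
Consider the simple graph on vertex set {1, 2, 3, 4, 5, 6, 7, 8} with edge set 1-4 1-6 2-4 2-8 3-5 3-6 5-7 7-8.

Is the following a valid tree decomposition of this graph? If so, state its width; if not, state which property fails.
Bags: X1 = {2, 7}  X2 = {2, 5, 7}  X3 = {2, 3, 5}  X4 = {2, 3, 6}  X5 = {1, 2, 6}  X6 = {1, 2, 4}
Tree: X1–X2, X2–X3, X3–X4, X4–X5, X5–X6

No — vertex 8 appears in no bag.

A tree decomposition must satisfy three properties: every vertex lies in some bag; for every edge, both endpoints lie together in some bag; and for every vertex, the bags containing it form a connected subtree. Here vertex 8 appears in no bag, so the decomposition is invalid.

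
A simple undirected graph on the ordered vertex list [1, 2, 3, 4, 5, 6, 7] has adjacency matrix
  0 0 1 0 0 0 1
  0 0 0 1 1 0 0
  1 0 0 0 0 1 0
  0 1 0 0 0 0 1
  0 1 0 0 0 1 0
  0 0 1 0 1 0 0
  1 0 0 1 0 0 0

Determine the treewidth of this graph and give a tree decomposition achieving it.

The largest bag has 3 vertices, giving width 2; this decomposition certifies tw(G) ≤ 2. The edges 4–7–1–3–6–5–2–4 form a cycle, so G is not a tree and its treewidth is at least 2. Hence tw(G) = 2 exactly.

Treewidth 2.
One such decomposition:
Bags: B1 = {1, 4, 7}  B2 = {1, 3, 4}  B3 = {3, 4, 6}  B4 = {4, 5, 6}  B5 = {2, 4, 5}
Tree: B1–B2, B2–B3, B3–B4, B4–B5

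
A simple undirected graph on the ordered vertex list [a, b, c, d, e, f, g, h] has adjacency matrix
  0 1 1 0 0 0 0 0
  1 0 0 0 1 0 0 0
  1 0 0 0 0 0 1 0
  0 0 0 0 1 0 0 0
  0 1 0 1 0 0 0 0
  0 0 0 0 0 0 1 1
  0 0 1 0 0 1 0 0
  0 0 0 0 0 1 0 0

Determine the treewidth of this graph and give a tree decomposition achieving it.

Treewidth 1.
One such decomposition:
Bags: B1 = {d, e}  B2 = {b, e}  B3 = {a, b}  B4 = {a, c}  B5 = {c, g}  B6 = {f, g}  B7 = {f, h}
Tree: B1–B2, B2–B3, B3–B4, B4–B5, B5–B6, B6–B7

Every bag has size at most 2, so the width is 2 − 1 = 1 and tw(G) ≤ 1. Since G has at least one edge (e.g. d–e), it is not an edgeless graph, so tw(G) ≥ 1. Combining the bounds, tw(G) = 1.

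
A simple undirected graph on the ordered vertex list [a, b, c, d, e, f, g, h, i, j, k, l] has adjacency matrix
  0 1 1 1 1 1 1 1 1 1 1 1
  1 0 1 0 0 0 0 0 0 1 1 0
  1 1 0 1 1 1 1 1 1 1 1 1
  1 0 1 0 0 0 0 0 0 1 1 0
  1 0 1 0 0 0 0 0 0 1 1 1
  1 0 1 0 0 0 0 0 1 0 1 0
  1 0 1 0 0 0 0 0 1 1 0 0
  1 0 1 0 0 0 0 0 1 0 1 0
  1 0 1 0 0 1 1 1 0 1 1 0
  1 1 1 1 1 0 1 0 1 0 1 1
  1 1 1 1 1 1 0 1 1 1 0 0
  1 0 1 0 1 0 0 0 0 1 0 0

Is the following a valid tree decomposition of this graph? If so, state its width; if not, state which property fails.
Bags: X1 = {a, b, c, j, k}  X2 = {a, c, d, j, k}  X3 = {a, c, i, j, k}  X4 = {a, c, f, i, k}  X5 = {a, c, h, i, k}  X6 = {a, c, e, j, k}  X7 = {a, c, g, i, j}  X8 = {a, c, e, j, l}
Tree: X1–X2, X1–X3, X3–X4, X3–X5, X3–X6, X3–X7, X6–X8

Checking the three conditions: (i) the bags cover all of {a, b, c, d, e, f, g, h, i, j, k, l}; (ii) for each edge, some bag contains both endpoints; (iii) the bags containing any fixed vertex form a subtree. All hold, so the decomposition is valid with width 5 − 1 = 4.

Yes; width 4.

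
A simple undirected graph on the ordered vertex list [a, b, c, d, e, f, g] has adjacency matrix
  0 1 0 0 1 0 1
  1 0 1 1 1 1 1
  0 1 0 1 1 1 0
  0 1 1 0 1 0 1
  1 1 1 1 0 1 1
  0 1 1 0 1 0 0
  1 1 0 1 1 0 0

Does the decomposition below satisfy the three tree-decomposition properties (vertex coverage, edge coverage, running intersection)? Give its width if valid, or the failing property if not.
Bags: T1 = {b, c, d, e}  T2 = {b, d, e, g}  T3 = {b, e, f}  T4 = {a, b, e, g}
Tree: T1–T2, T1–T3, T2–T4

A tree decomposition must satisfy three properties: every vertex lies in some bag; for every edge, both endpoints lie together in some bag; and for every vertex, the bags containing it form a connected subtree. Here edge (c,f) lies in no bag, so the decomposition is invalid.

No — edge (c,f) lies in no bag.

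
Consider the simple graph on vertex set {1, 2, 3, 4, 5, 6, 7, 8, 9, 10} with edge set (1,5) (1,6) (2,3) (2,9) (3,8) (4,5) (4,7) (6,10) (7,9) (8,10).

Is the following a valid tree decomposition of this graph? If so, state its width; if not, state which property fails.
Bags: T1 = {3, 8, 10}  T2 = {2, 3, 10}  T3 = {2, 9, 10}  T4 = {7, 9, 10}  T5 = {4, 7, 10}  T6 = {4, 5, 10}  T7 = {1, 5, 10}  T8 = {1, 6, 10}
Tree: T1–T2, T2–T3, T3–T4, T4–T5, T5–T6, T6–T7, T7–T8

Yes; width 2.

Every vertex of G appears in some bag (union = {1, 2, 3, 4, 5, 6, 7, 8, 9, 10}); every edge is covered by a bag; and for each vertex v the set of bags containing v is connected in the bag tree. The decomposition is therefore valid. The largest bag has 3 vertices, so the width is 2.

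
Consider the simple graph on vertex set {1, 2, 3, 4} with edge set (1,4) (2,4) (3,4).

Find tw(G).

A width-1 tree decomposition is:
Bags: B1 = {2, 4}  B2 = {1, 4}  B3 = {3, 4}
Tree: B1–B2, B1–B3
Every bag has size at most 2, so the width is 2 − 1 = 1 and tw(G) ≤ 1. G has an edge, so its treewidth is at least 1. Hence tw(G) = 1 exactly.

1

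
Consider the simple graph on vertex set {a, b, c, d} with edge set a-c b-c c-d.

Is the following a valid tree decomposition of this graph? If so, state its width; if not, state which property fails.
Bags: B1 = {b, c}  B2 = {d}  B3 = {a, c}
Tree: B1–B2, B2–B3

A tree decomposition must satisfy three properties: every vertex lies in some bag; for every edge, both endpoints lie together in some bag; and for every vertex, the bags containing it form a connected subtree. Here edge (c,d) lies in no bag, so the decomposition is invalid.

No — edge (c,d) lies in no bag.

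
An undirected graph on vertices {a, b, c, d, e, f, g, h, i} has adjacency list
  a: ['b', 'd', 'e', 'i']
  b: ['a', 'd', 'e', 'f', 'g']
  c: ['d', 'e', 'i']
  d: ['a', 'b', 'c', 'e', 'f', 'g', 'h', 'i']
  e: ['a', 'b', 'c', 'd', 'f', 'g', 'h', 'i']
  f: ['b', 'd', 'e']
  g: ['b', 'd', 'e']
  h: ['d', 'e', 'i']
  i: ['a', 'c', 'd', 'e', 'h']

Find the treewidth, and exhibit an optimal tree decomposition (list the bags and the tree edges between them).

Every bag has size at most 4, so the width is 4 − 1 = 3 and tw(G) ≤ 3. Conversely, {d, e, h, i} is a clique of size 4, and the vertices of any clique must share a bag in every tree decomposition; so some bag has ≥ 4 vertices and tw(G) ≥ 3. Therefore the treewidth is 3.

Treewidth 3.
One such decomposition:
Bags: B1 = {a, b, d, e}  B2 = {a, d, e, i}  B3 = {d, e, h, i}  B4 = {b, d, e, f}  B5 = {b, d, e, g}  B6 = {c, d, e, i}
Tree: B1–B2, B2–B3, B1–B4, B1–B5, B2–B6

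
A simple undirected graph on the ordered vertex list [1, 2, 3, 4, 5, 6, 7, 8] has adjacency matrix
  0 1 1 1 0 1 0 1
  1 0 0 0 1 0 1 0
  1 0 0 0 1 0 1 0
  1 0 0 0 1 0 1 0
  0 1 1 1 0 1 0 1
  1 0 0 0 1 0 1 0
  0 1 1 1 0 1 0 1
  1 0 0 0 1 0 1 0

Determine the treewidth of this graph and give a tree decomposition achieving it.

Every bag has size at most 4, so the width is 4 − 1 = 3 and tw(G) ≤ 3. For the lower bound: the 4 vertex sets {3,7}, {1,8}, {5}, {4} are disjoint, each induces a connected subgraph, and every pair is joined by at least one edge of G. Contracting each set to a single vertex therefore yields K_{4} as a minor, and since treewidth is minor-monotone, tw(G) ≥ tw(K_{4}) = 3. Combining the bounds, tw(G) = 3.

Treewidth 3.
One optimal decomposition is:
Bags: B1 = {1, 3, 5, 7}  B2 = {1, 5, 7, 8}  B3 = {1, 4, 5, 7}  B4 = {1, 2, 5, 7}  B5 = {1, 5, 6, 7}
Tree: B1–B2, B2–B3, B3–B4, B4–B5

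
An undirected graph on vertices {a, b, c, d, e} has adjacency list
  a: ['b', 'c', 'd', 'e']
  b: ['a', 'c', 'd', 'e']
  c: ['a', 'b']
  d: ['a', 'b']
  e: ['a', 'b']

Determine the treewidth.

A width-2 tree decomposition is:
Bags: B1 = {a, b, d}  B2 = {a, b, c}  B3 = {a, b, e}
Tree: B1–B2, B2–B3
Each bag holds 3 vertices, so the decomposition has width 2, which upper-bounds the treewidth. On the other hand G contains the 3-clique {a, b, d}. A clique must lie in a single bag of any decomposition, so no decomposition can have width below 2. Hence tw(G) = 2 exactly.

2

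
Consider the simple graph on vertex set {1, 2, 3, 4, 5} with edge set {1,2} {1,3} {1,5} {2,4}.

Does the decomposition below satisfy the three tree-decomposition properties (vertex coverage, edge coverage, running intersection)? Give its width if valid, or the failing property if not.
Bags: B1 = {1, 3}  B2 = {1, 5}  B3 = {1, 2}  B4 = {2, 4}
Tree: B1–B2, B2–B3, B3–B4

Every vertex of G appears in some bag (union = {1, 2, 3, 4, 5}); every edge is covered by a bag; and for each vertex v the set of bags containing v is connected in the bag tree. The decomposition is therefore valid. The largest bag has 2 vertices, so the width is 1.

Yes; width 1.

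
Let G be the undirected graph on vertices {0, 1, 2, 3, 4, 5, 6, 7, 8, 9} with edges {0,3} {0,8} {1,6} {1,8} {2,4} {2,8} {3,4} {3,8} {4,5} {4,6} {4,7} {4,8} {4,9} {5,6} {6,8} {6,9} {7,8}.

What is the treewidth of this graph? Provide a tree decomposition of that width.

Each bag holds 3 vertices, so the decomposition has width 2, which upper-bounds the treewidth. For the lower bound, the 3 vertices {0, 3, 8} are pairwise adjacent, and any tree decomposition puts a clique entirely inside one bag — forcing width ≥ 2. Combining the bounds, tw(G) = 2.

Treewidth 2.
Bags: B1 = {4, 5, 6}  B2 = {4, 6, 8}  B3 = {4, 6, 9}  B4 = {1, 6, 8}  B5 = {2, 4, 8}  B6 = {3, 4, 8}  B7 = {0, 3, 8}  B8 = {4, 7, 8}
Tree: B1–B2, B2–B3, B2–B4, B2–B5, B5–B6, B6–B7, B5–B8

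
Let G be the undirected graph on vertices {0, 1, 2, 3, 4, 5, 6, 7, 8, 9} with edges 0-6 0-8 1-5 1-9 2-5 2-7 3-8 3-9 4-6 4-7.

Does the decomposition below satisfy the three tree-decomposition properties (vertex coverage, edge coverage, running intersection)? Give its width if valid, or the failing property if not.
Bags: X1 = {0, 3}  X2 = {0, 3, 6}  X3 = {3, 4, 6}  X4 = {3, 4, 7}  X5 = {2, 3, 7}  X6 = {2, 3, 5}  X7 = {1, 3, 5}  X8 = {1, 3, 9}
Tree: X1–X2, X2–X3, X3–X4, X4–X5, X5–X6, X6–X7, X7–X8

A tree decomposition must satisfy three properties: every vertex lies in some bag; for every edge, both endpoints lie together in some bag; and for every vertex, the bags containing it form a connected subtree. Here vertex 8 appears in no bag, so the decomposition is invalid.

No — vertex 8 appears in no bag.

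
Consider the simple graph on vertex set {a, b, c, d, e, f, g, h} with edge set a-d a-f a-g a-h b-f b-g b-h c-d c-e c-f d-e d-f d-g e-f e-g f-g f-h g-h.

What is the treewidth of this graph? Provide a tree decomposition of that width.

Treewidth 3.
Bags: B1 = {a, d, f, g}  B2 = {a, f, g, h}  B3 = {b, f, g, h}  B4 = {d, e, f, g}  B5 = {c, d, e, f}
Tree: B1–B2, B2–B3, B1–B4, B4–B5

Every bag has size at most 4, so the width is 4 − 1 = 3 and tw(G) ≤ 3. For the lower bound, the 4 vertices {d, e, f, g} are pairwise adjacent, and any tree decomposition puts a clique entirely inside one bag — forcing width ≥ 3. Combining the bounds, tw(G) = 3.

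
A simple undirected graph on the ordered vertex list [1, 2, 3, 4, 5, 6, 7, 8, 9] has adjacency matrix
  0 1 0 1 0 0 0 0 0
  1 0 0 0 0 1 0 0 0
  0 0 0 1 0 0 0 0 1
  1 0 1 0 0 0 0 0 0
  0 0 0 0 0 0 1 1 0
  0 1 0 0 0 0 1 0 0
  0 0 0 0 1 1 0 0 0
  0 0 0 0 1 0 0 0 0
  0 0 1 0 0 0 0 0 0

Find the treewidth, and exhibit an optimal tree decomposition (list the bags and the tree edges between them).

Treewidth 1.
Bags: B1 = {3, 9}  B2 = {3, 4}  B3 = {1, 4}  B4 = {1, 2}  B5 = {2, 6}  B6 = {6, 7}  B7 = {5, 7}  B8 = {5, 8}
Tree: B1–B2, B2–B3, B3–B4, B4–B5, B5–B6, B6–B7, B7–B8

Each bag holds 2 vertices, so the decomposition has width 1, which upper-bounds the treewidth. G has an edge, so its treewidth is at least 1. Therefore the treewidth is 1.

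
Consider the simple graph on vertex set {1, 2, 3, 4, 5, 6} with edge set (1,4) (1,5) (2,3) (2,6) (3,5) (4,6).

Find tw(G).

2

A width-2 tree decomposition is:
Bags: B1 = {1, 4, 5}  B2 = {4, 5, 6}  B3 = {2, 5, 6}  B4 = {2, 3, 5}
Tree: B1–B2, B2–B3, B3–B4
The largest bag has 3 vertices, giving width 2; this decomposition certifies tw(G) ≤ 2. Since 5–1–4–6–2–3–5 is a cycle in G, G is not acyclic. Forests are exactly the graphs of treewidth ≤ 1, so tw(G) ≥ 2. The upper and lower bounds meet at 2, so that is the treewidth.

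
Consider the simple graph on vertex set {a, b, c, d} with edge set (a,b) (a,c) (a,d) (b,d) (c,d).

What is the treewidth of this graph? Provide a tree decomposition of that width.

Treewidth 2.
One optimal decomposition is:
Bags: B1 = {a, b, d}  B2 = {a, c, d}
Tree: B1–B2

The largest bag has 3 vertices, giving width 2; this decomposition certifies tw(G) ≤ 2. On the other hand G contains the 3-clique {a, c, d}. A clique must lie in a single bag of any decomposition, so no decomposition can have width below 2. Combining the bounds, tw(G) = 2.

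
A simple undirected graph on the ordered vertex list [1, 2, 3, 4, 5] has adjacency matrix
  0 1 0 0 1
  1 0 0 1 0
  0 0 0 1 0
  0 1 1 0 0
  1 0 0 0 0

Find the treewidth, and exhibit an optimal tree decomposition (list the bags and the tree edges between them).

The largest bag has 2 vertices, giving width 1; this decomposition certifies tw(G) ≤ 1. Since G has at least one edge (e.g. 3–4), it is not an edgeless graph, so tw(G) ≥ 1. Hence tw(G) = 1 exactly.

Treewidth 1.
One optimal decomposition is:
Bags: B1 = {3, 4}  B2 = {2, 4}  B3 = {1, 2}  B4 = {1, 5}
Tree: B1–B2, B2–B3, B3–B4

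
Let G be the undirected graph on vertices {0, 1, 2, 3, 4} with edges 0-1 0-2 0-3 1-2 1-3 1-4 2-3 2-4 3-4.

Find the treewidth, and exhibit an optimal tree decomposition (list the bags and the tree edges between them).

Treewidth 3.
One such decomposition:
Bags: B1 = {0, 1, 2, 3}  B2 = {1, 2, 3, 4}
Tree: B1–B2

Every bag has size at most 4, so the width is 4 − 1 = 3 and tw(G) ≤ 3. On the other hand G contains the 4-clique {0, 1, 2, 3}. A clique must lie in a single bag of any decomposition, so no decomposition can have width below 3. Therefore the treewidth is 3.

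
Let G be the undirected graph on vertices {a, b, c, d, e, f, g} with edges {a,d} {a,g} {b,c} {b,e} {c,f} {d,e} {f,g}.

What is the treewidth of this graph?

A width-2 tree decomposition is:
Bags: B1 = {a, d, g}  B2 = {d, e, g}  B3 = {b, e, g}  B4 = {b, c, g}  B5 = {c, f, g}
Tree: B1–B2, B2–B3, B3–B4, B4–B5
The largest bag has 3 vertices, giving width 2; this decomposition certifies tw(G) ≤ 2. The edges g–a–d–e–b–c–f–g form a cycle, so G is not a tree and its treewidth is at least 2. Combining the bounds, tw(G) = 2.

2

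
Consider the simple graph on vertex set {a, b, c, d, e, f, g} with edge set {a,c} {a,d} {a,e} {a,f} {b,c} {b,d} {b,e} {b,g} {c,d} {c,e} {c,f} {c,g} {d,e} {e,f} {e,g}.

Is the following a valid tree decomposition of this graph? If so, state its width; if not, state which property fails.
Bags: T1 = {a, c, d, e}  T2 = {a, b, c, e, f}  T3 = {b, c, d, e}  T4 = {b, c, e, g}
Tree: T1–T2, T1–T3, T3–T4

No — bags containing vertex b are not connected in the tree.

A tree decomposition must satisfy three properties: every vertex lies in some bag; for every edge, both endpoints lie together in some bag; and for every vertex, the bags containing it form a connected subtree. Here bags containing vertex b are not connected in the tree, so the decomposition is invalid.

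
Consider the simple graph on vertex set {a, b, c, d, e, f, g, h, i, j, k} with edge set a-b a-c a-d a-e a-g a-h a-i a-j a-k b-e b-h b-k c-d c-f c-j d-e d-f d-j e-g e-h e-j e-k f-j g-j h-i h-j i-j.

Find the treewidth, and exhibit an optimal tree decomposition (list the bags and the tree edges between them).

Treewidth 3.
One optimal decomposition is:
Bags: B1 = {a, b, e, h}  B2 = {a, e, h, j}  B3 = {a, d, e, j}  B4 = {a, c, d, j}  B5 = {a, e, g, j}  B6 = {a, h, i, j}  B7 = {c, d, f, j}  B8 = {a, b, e, k}
Tree: B1–B2, B2–B3, B3–B4, B2–B5, B2–B6, B4–B7, B1–B8

The largest bag has 4 vertices, giving width 3; this decomposition certifies tw(G) ≤ 3. For the lower bound, the 4 vertices {a, d, e, j} are pairwise adjacent, and any tree decomposition puts a clique entirely inside one bag — forcing width ≥ 3. The upper and lower bounds meet at 3, so that is the treewidth.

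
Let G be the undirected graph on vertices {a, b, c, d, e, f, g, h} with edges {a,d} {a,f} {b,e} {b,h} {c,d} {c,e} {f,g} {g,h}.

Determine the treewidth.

2

A width-2 tree decomposition is:
Bags: B1 = {a, f, g}  B2 = {a, g, h}  B3 = {a, b, h}  B4 = {a, b, e}  B5 = {a, c, e}  B6 = {a, c, d}
Tree: B1–B2, B2–B3, B3–B4, B4–B5, B5–B6
The largest bag has 3 vertices, giving width 2; this decomposition certifies tw(G) ≤ 2. Since a–f–g–h–b–e–c–d–a is a cycle in G, G is not acyclic. Forests are exactly the graphs of treewidth ≤ 1, so tw(G) ≥ 2. Hence tw(G) = 2 exactly.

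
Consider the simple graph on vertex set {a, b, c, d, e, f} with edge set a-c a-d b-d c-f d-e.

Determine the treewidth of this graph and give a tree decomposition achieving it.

Every bag has size at most 2, so the width is 2 − 1 = 1 and tw(G) ≤ 1. Any graph with an edge has treewidth ≥ 1, and G has the edge c–a. Hence tw(G) = 1 exactly.

Treewidth 1.
One optimal decomposition is:
Bags: B1 = {a, c}  B2 = {a, d}  B3 = {b, d}  B4 = {c, f}  B5 = {d, e}
Tree: B1–B2, B2–B3, B1–B4, B2–B5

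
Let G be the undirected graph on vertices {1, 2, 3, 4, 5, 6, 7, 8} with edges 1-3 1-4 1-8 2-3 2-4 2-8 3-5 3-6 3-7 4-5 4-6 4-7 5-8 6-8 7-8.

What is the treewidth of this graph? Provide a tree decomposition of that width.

The largest bag has 4 vertices, giving width 3; this decomposition certifies tw(G) ≤ 3. For the lower bound: the 4 vertex sets {3,5}, {4,6}, {8}, {7} are disjoint, each induces a connected subgraph, and every pair is joined by at least one edge of G. Contracting each set to a single vertex therefore yields K_{4} as a minor, and since treewidth is minor-monotone, tw(G) ≥ tw(K_{4}) = 3. Therefore the treewidth is 3.

Treewidth 3.
One such decomposition:
Bags: B1 = {3, 4, 5, 8}  B2 = {3, 4, 6, 8}  B3 = {3, 4, 7, 8}  B4 = {2, 3, 4, 8}  B5 = {1, 3, 4, 8}
Tree: B1–B2, B2–B3, B3–B4, B4–B5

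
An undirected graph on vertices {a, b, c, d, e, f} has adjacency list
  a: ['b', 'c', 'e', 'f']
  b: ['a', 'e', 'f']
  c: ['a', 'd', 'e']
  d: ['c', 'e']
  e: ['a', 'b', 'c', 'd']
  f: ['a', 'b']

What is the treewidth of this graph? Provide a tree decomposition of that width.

Treewidth 2.
One optimal decomposition is:
Bags: B1 = {a, b, e}  B2 = {a, b, f}  B3 = {a, c, e}  B4 = {c, d, e}
Tree: B1–B2, B1–B3, B3–B4

The largest bag has 3 vertices, giving width 2; this decomposition certifies tw(G) ≤ 2. For the lower bound, the 3 vertices {c, d, e} are pairwise adjacent, and any tree decomposition puts a clique entirely inside one bag — forcing width ≥ 2. The upper and lower bounds meet at 2, so that is the treewidth.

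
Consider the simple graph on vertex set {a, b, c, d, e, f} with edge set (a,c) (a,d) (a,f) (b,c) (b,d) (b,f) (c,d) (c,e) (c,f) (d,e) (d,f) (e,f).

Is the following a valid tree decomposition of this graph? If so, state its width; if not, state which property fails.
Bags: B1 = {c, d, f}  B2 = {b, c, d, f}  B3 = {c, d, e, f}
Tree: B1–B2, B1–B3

A tree decomposition must satisfy three properties: every vertex lies in some bag; for every edge, both endpoints lie together in some bag; and for every vertex, the bags containing it form a connected subtree. Here vertex a appears in no bag, so the decomposition is invalid.

No — vertex a appears in no bag.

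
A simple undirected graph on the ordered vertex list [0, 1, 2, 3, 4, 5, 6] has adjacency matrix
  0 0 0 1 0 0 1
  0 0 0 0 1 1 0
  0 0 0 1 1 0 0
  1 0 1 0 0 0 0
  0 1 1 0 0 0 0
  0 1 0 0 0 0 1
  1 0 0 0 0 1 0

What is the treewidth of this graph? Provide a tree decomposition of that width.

Each bag holds 3 vertices, so the decomposition has width 2, which upper-bounds the treewidth. For the lower bound, G contains the cycle 6–5–1–4–2–3–0–6, so G is not a forest; only forests have treewidth ≤ 1, hence tw(G) ≥ 2. Therefore the treewidth is 2.

Treewidth 2.
Bags: B1 = {1, 5, 6}  B2 = {1, 4, 6}  B3 = {2, 4, 6}  B4 = {2, 3, 6}  B5 = {0, 3, 6}
Tree: B1–B2, B2–B3, B3–B4, B4–B5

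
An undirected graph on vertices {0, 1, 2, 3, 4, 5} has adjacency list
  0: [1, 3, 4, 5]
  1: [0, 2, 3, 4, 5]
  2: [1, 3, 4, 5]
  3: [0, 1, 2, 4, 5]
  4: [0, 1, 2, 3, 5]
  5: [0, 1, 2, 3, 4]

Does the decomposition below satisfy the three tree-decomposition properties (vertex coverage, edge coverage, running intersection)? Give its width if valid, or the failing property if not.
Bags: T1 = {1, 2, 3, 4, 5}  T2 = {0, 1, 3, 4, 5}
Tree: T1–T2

Yes; width 4.

Checking the three conditions: (i) the bags cover all of {0, 1, 2, 3, 4, 5}; (ii) for each edge, some bag contains both endpoints; (iii) the bags containing any fixed vertex form a subtree. All hold, so the decomposition is valid with width 5 − 1 = 4.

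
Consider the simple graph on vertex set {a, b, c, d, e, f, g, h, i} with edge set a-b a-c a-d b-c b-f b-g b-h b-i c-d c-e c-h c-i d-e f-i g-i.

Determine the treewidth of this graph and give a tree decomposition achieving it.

Treewidth 2.
One such decomposition:
Bags: B1 = {a, b, c}  B2 = {b, c, i}  B3 = {b, g, i}  B4 = {a, c, d}  B5 = {c, d, e}  B6 = {b, c, h}  B7 = {b, f, i}
Tree: B1–B2, B2–B3, B1–B4, B4–B5, B2–B6, B3–B7

The largest bag has 3 vertices, giving width 2; this decomposition certifies tw(G) ≤ 2. On the other hand G contains the 3-clique {c, d, e}. A clique must lie in a single bag of any decomposition, so no decomposition can have width below 2. Combining the bounds, tw(G) = 2.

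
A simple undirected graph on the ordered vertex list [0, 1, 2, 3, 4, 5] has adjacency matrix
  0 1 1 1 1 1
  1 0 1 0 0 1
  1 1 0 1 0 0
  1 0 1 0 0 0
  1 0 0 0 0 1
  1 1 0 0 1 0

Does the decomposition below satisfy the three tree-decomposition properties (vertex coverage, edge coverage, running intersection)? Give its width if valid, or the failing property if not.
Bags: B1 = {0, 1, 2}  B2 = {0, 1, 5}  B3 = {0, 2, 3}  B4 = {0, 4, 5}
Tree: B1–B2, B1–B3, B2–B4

Checking the three conditions: (i) the bags cover all of {0, 1, 2, 3, 4, 5}; (ii) for each edge, some bag contains both endpoints; (iii) the bags containing any fixed vertex form a subtree. All hold, so the decomposition is valid with width 3 − 1 = 2.

Yes; width 2.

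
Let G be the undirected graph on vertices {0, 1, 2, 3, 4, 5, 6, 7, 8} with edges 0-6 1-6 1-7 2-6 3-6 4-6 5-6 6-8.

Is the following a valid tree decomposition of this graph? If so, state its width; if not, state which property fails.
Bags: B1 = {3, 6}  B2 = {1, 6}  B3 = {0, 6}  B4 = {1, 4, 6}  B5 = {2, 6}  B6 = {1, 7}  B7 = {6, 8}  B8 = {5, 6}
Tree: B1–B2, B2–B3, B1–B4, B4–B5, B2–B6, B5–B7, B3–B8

No — bags containing vertex 1 are not connected in the tree.

A tree decomposition must satisfy three properties: every vertex lies in some bag; for every edge, both endpoints lie together in some bag; and for every vertex, the bags containing it form a connected subtree. Here bags containing vertex 1 are not connected in the tree, so the decomposition is invalid.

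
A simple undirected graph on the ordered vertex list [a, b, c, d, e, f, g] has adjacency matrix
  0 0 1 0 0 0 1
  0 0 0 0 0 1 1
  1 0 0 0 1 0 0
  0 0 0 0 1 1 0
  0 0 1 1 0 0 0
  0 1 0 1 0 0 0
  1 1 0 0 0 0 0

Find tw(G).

2

A width-2 tree decomposition is:
Bags: B1 = {d, e, f}  B2 = {c, e, f}  B3 = {a, c, f}  B4 = {a, f, g}  B5 = {b, f, g}
Tree: B1–B2, B2–B3, B3–B4, B4–B5
The largest bag has 3 vertices, giving width 2; this decomposition certifies tw(G) ≤ 2. Since f–d–e–c–a–g–b–f is a cycle in G, G is not acyclic. Forests are exactly the graphs of treewidth ≤ 1, so tw(G) ≥ 2. Combining the bounds, tw(G) = 2.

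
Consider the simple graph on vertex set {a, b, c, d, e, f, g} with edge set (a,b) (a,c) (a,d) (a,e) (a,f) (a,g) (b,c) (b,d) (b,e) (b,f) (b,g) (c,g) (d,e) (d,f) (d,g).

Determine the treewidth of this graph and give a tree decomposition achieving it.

Treewidth 3.
One optimal decomposition is:
Bags: B1 = {a, b, d, f}  B2 = {a, b, d, e}  B3 = {a, b, d, g}  B4 = {a, b, c, g}
Tree: B1–B2, B1–B3, B3–B4

Each bag holds 4 vertices, so the decomposition has width 3, which upper-bounds the treewidth. For the lower bound, the 4 vertices {a, b, d, g} are pairwise adjacent, and any tree decomposition puts a clique entirely inside one bag — forcing width ≥ 3. Hence tw(G) = 3 exactly.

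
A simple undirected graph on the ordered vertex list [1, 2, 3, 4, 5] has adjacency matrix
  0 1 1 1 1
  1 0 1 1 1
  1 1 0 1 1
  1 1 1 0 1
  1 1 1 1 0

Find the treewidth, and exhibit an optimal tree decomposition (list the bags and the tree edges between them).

Treewidth 4.
One such decomposition:
Bags: B1 = {1, 2, 3, 4, 5}
Tree: (single bag)

A single bag containing all 5 vertices is trivially a valid decomposition of width 4. For the lower bound, the 5 vertices {1, 2, 3, 4, 5} are pairwise adjacent, and any tree decomposition puts a clique entirely inside one bag — forcing width ≥ 4. Combining the bounds, tw(G) = 4.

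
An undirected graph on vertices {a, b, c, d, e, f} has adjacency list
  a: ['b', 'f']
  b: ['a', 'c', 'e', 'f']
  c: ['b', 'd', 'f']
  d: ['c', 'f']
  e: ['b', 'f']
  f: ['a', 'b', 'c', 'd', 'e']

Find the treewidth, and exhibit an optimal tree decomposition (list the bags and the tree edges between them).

Treewidth 2.
Bags: B1 = {a, b, f}  B2 = {b, c, f}  B3 = {b, e, f}  B4 = {c, d, f}
Tree: B1–B2, B1–B3, B2–B4

The largest bag has 3 vertices, giving width 2; this decomposition certifies tw(G) ≤ 2. Conversely, {c, d, f} is a clique of size 3, and the vertices of any clique must share a bag in every tree decomposition; so some bag has ≥ 3 vertices and tw(G) ≥ 2. Therefore the treewidth is 2.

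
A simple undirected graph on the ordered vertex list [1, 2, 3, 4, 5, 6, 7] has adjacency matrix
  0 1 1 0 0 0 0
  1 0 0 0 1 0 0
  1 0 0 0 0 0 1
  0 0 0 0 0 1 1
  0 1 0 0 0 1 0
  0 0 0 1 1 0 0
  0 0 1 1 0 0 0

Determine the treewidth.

2

A width-2 tree decomposition is:
Bags: B1 = {4, 5, 6}  B2 = {4, 5, 7}  B3 = {3, 5, 7}  B4 = {1, 3, 5}  B5 = {1, 2, 5}
Tree: B1–B2, B2–B3, B3–B4, B4–B5
Every bag has size at most 3, so the width is 3 − 1 = 2 and tw(G) ≤ 2. For the lower bound, G contains the cycle 5–6–4–7–3–1–2–5, so G is not a forest; only forests have treewidth ≤ 1, hence tw(G) ≥ 2. The upper and lower bounds meet at 2, so that is the treewidth.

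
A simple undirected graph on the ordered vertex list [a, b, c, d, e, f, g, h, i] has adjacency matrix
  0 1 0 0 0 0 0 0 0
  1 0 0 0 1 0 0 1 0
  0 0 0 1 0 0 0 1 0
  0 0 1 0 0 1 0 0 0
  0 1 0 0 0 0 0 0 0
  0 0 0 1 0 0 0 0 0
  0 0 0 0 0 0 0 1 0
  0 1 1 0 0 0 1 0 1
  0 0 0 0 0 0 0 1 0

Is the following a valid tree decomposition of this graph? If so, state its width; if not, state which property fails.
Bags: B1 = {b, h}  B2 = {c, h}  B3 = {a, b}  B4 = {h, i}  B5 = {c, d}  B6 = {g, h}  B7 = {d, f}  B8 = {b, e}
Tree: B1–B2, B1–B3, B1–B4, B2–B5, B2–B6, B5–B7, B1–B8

Checking the three conditions: (i) the bags cover all of {a, b, c, d, e, f, g, h, i}; (ii) for each edge, some bag contains both endpoints; (iii) the bags containing any fixed vertex form a subtree. All hold, so the decomposition is valid with width 2 − 1 = 1.

Yes; width 1.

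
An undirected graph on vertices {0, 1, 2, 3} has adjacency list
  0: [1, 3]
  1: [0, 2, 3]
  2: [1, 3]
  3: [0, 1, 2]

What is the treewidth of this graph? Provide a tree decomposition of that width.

Every bag has size at most 3, so the width is 3 − 1 = 2 and tw(G) ≤ 2. On the other hand G contains the 3-clique {0, 1, 3}. A clique must lie in a single bag of any decomposition, so no decomposition can have width below 2. The upper and lower bounds meet at 2, so that is the treewidth.

Treewidth 2.
One optimal decomposition is:
Bags: B1 = {0, 1, 3}  B2 = {1, 2, 3}
Tree: B1–B2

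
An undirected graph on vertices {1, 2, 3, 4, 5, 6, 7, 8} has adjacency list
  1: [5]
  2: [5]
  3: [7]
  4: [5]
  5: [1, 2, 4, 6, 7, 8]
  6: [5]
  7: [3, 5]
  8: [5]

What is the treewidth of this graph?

1

A width-1 tree decomposition is:
Bags: B1 = {5, 7}  B2 = {4, 5}  B3 = {1, 5}  B4 = {3, 7}  B5 = {5, 8}  B6 = {2, 5}  B7 = {5, 6}
Tree: B1–B2, B2–B3, B1–B4, B2–B5, B2–B6, B5–B7
Each bag holds 2 vertices, so the decomposition has width 1, which upper-bounds the treewidth. Any graph with an edge has treewidth ≥ 1, and G has the edge 7–5. Hence tw(G) = 1 exactly.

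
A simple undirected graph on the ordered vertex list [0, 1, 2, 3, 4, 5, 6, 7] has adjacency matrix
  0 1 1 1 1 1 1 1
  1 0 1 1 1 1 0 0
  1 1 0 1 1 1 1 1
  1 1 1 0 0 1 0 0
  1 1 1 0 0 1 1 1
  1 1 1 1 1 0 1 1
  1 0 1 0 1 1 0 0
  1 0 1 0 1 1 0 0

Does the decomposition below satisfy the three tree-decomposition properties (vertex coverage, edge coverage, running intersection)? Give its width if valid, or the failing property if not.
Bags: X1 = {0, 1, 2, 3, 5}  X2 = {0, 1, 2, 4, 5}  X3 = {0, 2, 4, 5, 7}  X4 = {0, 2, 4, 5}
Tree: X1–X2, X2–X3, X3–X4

A tree decomposition must satisfy three properties: every vertex lies in some bag; for every edge, both endpoints lie together in some bag; and for every vertex, the bags containing it form a connected subtree. Here vertex 6 appears in no bag, so the decomposition is invalid.

No — vertex 6 appears in no bag.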